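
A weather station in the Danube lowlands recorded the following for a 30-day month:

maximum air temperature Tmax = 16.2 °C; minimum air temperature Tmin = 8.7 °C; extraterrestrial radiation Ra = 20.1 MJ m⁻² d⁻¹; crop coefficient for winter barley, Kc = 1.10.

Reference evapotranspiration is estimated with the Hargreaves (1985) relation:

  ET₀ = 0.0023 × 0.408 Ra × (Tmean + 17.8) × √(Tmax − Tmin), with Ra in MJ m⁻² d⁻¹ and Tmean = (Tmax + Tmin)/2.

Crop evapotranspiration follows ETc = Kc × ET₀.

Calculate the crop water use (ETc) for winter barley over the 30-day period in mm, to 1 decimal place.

Tmean = (16.2 + 8.7)/2 = 12.45 °C
0.408 Ra = 0.408 × 20.1 = 8.2008 mm/d equivalent
ET₀ = 0.0023 × 8.2008 × (12.45 + 17.8) × √7.5 = 0.0023 × 8.2008 × 30.25 × 2.7386 = 1.5626 mm/d
ETc = Kc × ET₀ = 1.10 × 1.5626 = 1.7189 mm/d
Over 30 days: 1.7189 × 30 = 51.567 mm

51.6 mm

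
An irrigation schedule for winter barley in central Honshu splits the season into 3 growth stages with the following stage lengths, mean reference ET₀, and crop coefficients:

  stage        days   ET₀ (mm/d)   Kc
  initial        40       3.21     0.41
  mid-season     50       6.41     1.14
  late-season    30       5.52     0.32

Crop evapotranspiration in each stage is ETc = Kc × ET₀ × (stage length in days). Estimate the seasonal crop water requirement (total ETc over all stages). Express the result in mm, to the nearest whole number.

initial: 0.41 × 3.21 × 40 = 52.64 mm
mid-season: 1.14 × 6.41 × 50 = 365.37 mm
late-season: 0.32 × 5.52 × 30 = 52.99 mm
Seasonal total = 471.00 mm

471 mm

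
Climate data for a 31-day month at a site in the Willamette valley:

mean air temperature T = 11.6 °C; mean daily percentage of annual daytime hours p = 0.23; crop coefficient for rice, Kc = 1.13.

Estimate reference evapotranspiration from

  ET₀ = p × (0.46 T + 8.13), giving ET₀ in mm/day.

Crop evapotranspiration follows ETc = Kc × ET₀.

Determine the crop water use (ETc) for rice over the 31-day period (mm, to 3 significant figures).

ET₀ = 0.23 × (0.46 × 11.6 + 8.13) = 0.23 × 13.466 = 3.0972 mm/d
ETc = Kc × ET₀ = 1.13 × 3.0972 = 3.4998 mm/d
Over 31 days: 3.4998 × 31 = 108.494 mm

108 mm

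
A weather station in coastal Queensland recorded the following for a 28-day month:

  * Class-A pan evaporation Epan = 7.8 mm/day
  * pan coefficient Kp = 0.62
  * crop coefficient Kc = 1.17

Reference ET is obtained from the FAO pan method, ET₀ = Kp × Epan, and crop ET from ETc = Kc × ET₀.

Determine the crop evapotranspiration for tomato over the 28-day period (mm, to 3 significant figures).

158 mm

ET₀ = 0.62 × 7.8 = 4.8360 mm/d
ETc = Kc × ET₀ = 1.17 × 4.8360 = 5.6581 mm/d
Over 28 days: 5.6581 × 28 = 158.427 mm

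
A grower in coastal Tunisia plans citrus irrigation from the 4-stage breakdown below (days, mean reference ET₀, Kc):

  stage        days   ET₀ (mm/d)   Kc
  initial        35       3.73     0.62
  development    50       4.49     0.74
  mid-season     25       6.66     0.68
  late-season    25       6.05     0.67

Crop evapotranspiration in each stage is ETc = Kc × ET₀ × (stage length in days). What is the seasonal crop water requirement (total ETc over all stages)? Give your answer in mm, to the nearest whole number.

initial: 0.62 × 3.73 × 35 = 80.94 mm
development: 0.74 × 4.49 × 50 = 166.13 mm
mid-season: 0.68 × 6.66 × 25 = 113.22 mm
late-season: 0.67 × 6.05 × 25 = 101.34 mm
Seasonal total = 461.63 mm

462 mm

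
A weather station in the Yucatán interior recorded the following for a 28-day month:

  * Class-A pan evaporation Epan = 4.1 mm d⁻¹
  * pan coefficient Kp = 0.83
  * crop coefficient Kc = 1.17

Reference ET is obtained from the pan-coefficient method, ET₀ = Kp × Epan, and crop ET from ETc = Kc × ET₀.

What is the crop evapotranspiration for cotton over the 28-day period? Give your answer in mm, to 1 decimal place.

111.5 mm

ET₀ = 0.83 × 4.1 = 3.4030 mm/d
ETc = Kc × ET₀ = 1.17 × 3.4030 = 3.9815 mm/d
Over 28 days: 3.9815 × 28 = 111.482 mm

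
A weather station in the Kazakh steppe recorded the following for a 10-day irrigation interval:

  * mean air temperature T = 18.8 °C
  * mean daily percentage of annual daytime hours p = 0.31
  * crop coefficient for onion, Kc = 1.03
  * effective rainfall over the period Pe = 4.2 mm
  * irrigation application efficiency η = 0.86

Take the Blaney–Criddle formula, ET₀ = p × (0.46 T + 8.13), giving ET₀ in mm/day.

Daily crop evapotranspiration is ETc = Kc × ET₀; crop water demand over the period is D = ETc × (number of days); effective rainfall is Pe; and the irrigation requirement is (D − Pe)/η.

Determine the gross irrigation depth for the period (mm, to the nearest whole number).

ET₀ = 0.31 × (0.46 × 18.8 + 8.13) = 0.31 × 16.778 = 5.2012 mm/d
ETc = Kc × ET₀ = 1.03 × 5.2012 = 5.3572 mm/d
Crop demand D = ETc × 10 d = 5.3572 × 10 = 53.572 mm
D − Pe = 53.572 − 4.2 = 49.372 mm
Gross irrigation = 49.372 / 0.86 = 57.409 mm

57 mm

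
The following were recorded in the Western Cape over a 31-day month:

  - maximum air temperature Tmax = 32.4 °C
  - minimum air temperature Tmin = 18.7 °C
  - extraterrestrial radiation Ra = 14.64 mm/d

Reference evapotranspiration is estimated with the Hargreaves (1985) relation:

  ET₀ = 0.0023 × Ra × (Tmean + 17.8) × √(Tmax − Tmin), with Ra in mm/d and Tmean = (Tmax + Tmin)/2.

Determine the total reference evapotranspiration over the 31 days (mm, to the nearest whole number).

Tmean = (32.4 + 18.7)/2 = 25.55 °C
ET₀ = 0.0023 × 14.64 × (25.55 + 17.8) × √13.7 = 0.0023 × 14.64 × 43.35 × 3.7014 = 5.4029 mm/d
Over 31 days: 5.4029 × 31 = 167.490 mm

167 mm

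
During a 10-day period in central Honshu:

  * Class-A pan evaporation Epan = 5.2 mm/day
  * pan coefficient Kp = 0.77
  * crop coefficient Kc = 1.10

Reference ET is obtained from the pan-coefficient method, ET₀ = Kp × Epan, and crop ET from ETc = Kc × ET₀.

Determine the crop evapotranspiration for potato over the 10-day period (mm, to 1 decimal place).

44.0 mm

ET₀ = 0.77 × 5.2 = 4.0040 mm/d
ETc = Kc × ET₀ = 1.10 × 4.0040 = 4.4044 mm/d
Over 10 days: 4.4044 × 10 = 44.044 mm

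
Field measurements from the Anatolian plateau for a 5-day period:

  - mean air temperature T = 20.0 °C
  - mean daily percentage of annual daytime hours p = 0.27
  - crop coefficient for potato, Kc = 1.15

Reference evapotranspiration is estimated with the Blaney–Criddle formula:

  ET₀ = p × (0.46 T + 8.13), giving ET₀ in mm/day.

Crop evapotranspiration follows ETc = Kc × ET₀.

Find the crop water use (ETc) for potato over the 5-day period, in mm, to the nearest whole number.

ET₀ = 0.27 × (0.46 × 20.0 + 8.13) = 0.27 × 17.330 = 4.6791 mm/d
ETc = Kc × ET₀ = 1.15 × 4.6791 = 5.3810 mm/d
Over 5 days: 5.3810 × 5 = 26.905 mm

27 mm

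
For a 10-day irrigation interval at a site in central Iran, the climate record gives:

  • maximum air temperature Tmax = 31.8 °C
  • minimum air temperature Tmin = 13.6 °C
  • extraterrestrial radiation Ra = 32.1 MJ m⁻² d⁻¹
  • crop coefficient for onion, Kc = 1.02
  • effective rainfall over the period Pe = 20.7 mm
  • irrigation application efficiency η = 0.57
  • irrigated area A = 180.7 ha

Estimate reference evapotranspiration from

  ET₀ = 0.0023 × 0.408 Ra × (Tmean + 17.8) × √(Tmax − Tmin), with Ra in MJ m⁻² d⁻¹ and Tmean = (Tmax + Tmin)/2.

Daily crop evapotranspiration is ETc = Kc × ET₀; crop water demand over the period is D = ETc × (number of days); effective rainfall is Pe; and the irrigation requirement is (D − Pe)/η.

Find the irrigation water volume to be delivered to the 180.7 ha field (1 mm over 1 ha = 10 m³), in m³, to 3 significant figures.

Tmean = (31.8 + 13.6)/2 = 22.70 °C
0.408 Ra = 0.408 × 32.1 = 13.0968 mm/d equivalent
ET₀ = 0.0023 × 13.0968 × (22.70 + 17.8) × √18.2 = 0.0023 × 13.0968 × 40.50 × 4.2661 = 5.2045 mm/d
ETc = Kc × ET₀ = 1.02 × 5.2045 = 5.3086 mm/d
Crop demand D = ETc × 10 d = 5.3086 × 10 = 53.086 mm
D − Pe = 53.086 − 20.7 = 32.386 mm
Gross irrigation = 32.386 / 0.57 = 56.818 mm
Volume = 56.818 mm × 180.7 ha × 10 = 102670.1 m³

103000 m³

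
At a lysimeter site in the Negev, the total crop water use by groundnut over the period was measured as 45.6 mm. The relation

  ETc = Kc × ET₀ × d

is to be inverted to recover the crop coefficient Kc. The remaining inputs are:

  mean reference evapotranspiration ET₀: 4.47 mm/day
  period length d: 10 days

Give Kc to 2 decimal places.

ETc = Kc × ET₀ × d  ⇒  Kc = ETc / (ET₀ × d)
Kc = 45.6 / (4.47 × 10) = 45.6 / 44.70 = 1.0201

1.02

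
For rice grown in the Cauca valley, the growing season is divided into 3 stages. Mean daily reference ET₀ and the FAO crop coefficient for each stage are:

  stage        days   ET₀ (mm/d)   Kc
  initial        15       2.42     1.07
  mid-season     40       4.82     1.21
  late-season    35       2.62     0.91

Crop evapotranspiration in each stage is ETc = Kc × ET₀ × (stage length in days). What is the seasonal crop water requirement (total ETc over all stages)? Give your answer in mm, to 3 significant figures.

356 mm

initial: 1.07 × 2.42 × 15 = 38.84 mm
mid-season: 1.21 × 4.82 × 40 = 233.29 mm
late-season: 0.91 × 2.62 × 35 = 83.45 mm
Seasonal total = 355.58 mm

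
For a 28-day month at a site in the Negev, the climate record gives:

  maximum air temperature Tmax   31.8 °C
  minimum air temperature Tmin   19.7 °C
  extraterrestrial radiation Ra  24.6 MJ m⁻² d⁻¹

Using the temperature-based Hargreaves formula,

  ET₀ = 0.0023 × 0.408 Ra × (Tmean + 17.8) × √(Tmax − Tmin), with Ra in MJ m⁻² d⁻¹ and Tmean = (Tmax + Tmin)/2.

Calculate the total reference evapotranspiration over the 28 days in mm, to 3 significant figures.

Tmean = (31.8 + 19.7)/2 = 25.75 °C
0.408 Ra = 0.408 × 24.6 = 10.0368 mm/d equivalent
ET₀ = 0.0023 × 10.0368 × (25.75 + 17.8) × √12.1 = 0.0023 × 10.0368 × 43.55 × 3.4785 = 3.4971 mm/d
Over 28 days: 3.4971 × 28 = 97.919 mm

97.9 mm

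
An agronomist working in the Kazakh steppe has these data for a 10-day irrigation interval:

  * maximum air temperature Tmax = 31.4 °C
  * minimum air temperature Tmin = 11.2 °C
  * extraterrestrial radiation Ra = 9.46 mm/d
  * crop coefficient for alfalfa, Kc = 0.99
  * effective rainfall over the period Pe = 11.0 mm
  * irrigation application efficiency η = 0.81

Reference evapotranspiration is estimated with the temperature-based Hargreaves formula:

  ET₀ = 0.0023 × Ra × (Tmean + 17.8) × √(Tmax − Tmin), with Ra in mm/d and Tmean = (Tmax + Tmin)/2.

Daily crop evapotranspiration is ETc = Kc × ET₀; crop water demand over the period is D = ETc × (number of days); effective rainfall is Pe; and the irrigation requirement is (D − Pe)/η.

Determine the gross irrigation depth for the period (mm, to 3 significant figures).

Tmean = (31.4 + 11.2)/2 = 21.30 °C
ET₀ = 0.0023 × 9.46 × (21.30 + 17.8) × √20.2 = 0.0023 × 9.46 × 39.10 × 4.4944 = 3.8236 mm/d
ETc = Kc × ET₀ = 0.99 × 3.8236 = 3.7854 mm/d
Crop demand D = ETc × 10 d = 3.7854 × 10 = 37.854 mm
D − Pe = 37.854 − 11.0 = 26.854 mm
Gross irrigation = 26.854 / 0.81 = 33.153 mm

33.2 mm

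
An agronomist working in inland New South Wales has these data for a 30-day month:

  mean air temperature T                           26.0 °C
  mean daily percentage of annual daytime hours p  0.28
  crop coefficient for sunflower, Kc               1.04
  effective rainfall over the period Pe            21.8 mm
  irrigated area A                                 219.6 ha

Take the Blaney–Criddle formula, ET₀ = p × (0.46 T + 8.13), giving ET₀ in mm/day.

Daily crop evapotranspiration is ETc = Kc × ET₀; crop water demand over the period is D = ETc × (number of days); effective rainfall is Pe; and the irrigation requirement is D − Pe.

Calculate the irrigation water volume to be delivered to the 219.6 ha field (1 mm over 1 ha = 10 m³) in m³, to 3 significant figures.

ET₀ = 0.28 × (0.46 × 26.0 + 8.13) = 0.28 × 20.090 = 5.6252 mm/d
ETc = Kc × ET₀ = 1.04 × 5.6252 = 5.8502 mm/d
Crop demand D = ETc × 30 d = 5.8502 × 30 = 175.506 mm
D − Pe = 175.506 − 21.8 = 153.706 mm
Volume = 153.706 mm × 219.6 ha × 10 = 337538.4 m³

338000 m³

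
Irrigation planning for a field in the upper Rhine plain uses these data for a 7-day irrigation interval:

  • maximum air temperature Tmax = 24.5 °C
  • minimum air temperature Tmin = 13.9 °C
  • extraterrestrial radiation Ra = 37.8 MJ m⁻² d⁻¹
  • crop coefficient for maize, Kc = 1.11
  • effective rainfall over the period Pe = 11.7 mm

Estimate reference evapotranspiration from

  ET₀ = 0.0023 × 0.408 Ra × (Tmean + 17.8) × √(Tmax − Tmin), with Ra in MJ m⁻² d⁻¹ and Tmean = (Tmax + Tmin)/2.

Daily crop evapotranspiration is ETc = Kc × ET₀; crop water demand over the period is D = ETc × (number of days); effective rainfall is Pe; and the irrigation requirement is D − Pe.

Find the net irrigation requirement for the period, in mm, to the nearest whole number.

22 mm

Tmean = (24.5 + 13.9)/2 = 19.20 °C
0.408 Ra = 0.408 × 37.8 = 15.4224 mm/d equivalent
ET₀ = 0.0023 × 15.4224 × (19.20 + 17.8) × √10.6 = 0.0023 × 15.4224 × 37.00 × 3.2558 = 4.2731 mm/d
ETc = Kc × ET₀ = 1.11 × 4.2731 = 4.7431 mm/d
Crop demand D = ETc × 7 d = 4.7431 × 7 = 33.202 mm
D − Pe = 33.202 − 11.7 = 21.502 mm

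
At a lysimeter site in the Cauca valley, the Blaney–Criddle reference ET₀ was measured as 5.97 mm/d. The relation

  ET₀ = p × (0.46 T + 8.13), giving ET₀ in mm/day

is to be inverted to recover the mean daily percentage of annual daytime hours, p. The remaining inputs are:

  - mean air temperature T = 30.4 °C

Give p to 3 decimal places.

0.270

p = ET₀ / (0.46 T + 8.13) = 5.97 / (0.46 × 30.4 + 8.13) = 5.97 / 22.114 = 0.2700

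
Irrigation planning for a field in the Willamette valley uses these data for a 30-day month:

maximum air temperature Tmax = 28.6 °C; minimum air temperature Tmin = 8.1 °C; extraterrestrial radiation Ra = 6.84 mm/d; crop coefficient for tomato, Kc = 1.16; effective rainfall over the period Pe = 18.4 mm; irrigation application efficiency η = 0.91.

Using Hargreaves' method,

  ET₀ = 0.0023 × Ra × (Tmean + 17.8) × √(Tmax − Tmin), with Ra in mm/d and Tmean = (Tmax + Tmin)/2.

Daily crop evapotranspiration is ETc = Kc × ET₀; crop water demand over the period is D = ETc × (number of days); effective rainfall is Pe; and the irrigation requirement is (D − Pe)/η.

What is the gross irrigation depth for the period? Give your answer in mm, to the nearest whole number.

Tmean = (28.6 + 8.1)/2 = 18.35 °C
ET₀ = 0.0023 × 6.84 × (18.35 + 17.8) × √20.5 = 0.0023 × 6.84 × 36.15 × 4.5277 = 2.5750 mm/d
ETc = Kc × ET₀ = 1.16 × 2.5750 = 2.9870 mm/d
Crop demand D = ETc × 30 d = 2.9870 × 30 = 89.610 mm
D − Pe = 89.610 − 18.4 = 71.210 mm
Gross irrigation = 71.210 / 0.91 = 78.253 mm

78 mm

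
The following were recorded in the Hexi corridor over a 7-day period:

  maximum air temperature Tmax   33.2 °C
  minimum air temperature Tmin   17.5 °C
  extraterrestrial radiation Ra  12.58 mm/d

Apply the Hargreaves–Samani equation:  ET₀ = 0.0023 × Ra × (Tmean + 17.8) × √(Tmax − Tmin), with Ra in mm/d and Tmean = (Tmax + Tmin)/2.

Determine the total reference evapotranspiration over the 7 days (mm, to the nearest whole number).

35 mm

Tmean = (33.2 + 17.5)/2 = 25.35 °C
ET₀ = 0.0023 × 12.58 × (25.35 + 17.8) × √15.7 = 0.0023 × 12.58 × 43.15 × 3.9623 = 4.9469 mm/d
Over 7 days: 4.9469 × 7 = 34.628 mm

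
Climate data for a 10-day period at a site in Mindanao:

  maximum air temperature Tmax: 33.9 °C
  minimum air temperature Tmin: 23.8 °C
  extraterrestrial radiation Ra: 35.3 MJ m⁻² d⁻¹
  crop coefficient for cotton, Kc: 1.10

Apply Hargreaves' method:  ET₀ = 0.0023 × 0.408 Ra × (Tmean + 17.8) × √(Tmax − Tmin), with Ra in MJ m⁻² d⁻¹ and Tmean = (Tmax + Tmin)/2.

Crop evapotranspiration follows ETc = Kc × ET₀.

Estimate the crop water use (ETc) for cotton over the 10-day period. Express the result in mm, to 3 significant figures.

Tmean = (33.9 + 23.8)/2 = 28.85 °C
0.408 Ra = 0.408 × 35.3 = 14.4024 mm/d equivalent
ET₀ = 0.0023 × 14.4024 × (28.85 + 17.8) × √10.1 = 0.0023 × 14.4024 × 46.65 × 3.1780 = 4.9110 mm/d
ETc = Kc × ET₀ = 1.10 × 4.9110 = 5.4021 mm/d
Over 10 days: 5.4021 × 10 = 54.021 mm

54.0 mm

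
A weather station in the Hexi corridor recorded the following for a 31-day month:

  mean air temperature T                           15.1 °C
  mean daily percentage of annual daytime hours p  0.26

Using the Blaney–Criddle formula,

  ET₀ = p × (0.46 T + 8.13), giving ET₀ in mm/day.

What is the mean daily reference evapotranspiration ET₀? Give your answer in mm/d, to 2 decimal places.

3.92 mm/d

ET₀ = 0.26 × (0.46 × 15.1 + 8.13) = 0.26 × 15.076 = 3.9198 mm/d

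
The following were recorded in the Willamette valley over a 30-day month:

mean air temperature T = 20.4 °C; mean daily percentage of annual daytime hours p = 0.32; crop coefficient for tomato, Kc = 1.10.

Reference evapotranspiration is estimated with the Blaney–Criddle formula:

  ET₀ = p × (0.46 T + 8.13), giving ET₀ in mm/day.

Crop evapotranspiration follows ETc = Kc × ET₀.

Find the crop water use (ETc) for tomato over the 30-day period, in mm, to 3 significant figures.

ET₀ = 0.32 × (0.46 × 20.4 + 8.13) = 0.32 × 17.514 = 5.6045 mm/d
ETc = Kc × ET₀ = 1.10 × 5.6045 = 6.1650 mm/d
Over 30 days: 6.1650 × 30 = 184.950 mm

185 mm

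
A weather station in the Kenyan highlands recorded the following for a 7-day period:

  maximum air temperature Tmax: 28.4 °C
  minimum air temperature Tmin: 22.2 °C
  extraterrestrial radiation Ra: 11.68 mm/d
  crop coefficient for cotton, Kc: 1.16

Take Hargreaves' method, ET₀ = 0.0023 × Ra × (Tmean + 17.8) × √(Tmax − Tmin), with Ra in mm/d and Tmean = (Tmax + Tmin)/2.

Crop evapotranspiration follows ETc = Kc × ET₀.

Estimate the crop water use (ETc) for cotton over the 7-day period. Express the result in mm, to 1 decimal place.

23.4 mm

Tmean = (28.4 + 22.2)/2 = 25.30 °C
ET₀ = 0.0023 × 11.68 × (25.30 + 17.8) × √6.2 = 0.0023 × 11.68 × 43.10 × 2.4900 = 2.8830 mm/d
ETc = Kc × ET₀ = 1.16 × 2.8830 = 3.3443 mm/d
Over 7 days: 3.3443 × 7 = 23.410 mm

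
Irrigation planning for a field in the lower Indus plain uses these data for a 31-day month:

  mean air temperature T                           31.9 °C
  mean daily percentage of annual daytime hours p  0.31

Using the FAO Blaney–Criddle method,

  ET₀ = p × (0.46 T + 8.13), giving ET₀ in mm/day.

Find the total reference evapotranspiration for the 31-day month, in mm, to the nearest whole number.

219 mm

ET₀ = 0.31 × (0.46 × 31.9 + 8.13) = 0.31 × 22.804 = 7.0692 mm/d
Monthly total = 7.0692 × 31 = 219.145 mm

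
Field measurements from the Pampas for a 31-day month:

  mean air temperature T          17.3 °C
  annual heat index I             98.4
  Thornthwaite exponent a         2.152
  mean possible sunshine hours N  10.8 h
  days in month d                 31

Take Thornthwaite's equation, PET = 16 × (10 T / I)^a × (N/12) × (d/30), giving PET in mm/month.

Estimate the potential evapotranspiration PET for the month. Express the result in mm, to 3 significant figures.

10T/I = 10 × 17.3 / 98.4 = 1.7581
(10T/I)^a = 1.7581^2.152 = 3.3677
Uncorrected PET = 16 × 3.3677 = 53.883 mm
Correction = (N/12)(d/30) = (10.8/12)(31/30) = 0.9300
PET = 53.883 × 0.9300 = 50.111 mm/month

50.1 mm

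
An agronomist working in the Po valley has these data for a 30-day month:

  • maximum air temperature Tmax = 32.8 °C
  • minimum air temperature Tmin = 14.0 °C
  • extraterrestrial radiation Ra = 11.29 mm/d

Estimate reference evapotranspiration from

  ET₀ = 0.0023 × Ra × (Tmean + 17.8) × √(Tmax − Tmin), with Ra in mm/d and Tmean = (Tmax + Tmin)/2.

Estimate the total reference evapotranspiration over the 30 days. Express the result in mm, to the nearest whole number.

139 mm

Tmean = (32.8 + 14.0)/2 = 23.40 °C
ET₀ = 0.0023 × 11.29 × (23.40 + 17.8) × √18.8 = 0.0023 × 11.29 × 41.20 × 4.3359 = 4.6387 mm/d
Over 30 days: 4.6387 × 30 = 139.161 mm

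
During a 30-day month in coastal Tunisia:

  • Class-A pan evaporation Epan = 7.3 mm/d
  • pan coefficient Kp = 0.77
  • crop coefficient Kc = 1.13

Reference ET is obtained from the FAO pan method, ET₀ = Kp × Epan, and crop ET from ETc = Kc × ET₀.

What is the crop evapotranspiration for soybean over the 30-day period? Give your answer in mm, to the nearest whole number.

191 mm

ET₀ = 0.77 × 7.3 = 5.6210 mm/d
ETc = Kc × ET₀ = 1.13 × 5.6210 = 6.3517 mm/d
Over 30 days: 6.3517 × 30 = 190.551 mm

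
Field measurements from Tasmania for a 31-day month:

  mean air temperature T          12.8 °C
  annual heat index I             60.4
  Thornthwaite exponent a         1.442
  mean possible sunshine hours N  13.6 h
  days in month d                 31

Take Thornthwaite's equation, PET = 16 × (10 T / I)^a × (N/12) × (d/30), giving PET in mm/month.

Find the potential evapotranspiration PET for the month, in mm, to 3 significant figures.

10T/I = 10 × 12.8 / 60.4 = 2.1192
(10T/I)^a = 2.1192^1.442 = 2.9535
Uncorrected PET = 16 × 2.9535 = 47.256 mm
Correction = (N/12)(d/30) = (13.6/12)(31/30) = 1.1711
PET = 47.256 × 1.1711 = 55.342 mm/month

55.3 mm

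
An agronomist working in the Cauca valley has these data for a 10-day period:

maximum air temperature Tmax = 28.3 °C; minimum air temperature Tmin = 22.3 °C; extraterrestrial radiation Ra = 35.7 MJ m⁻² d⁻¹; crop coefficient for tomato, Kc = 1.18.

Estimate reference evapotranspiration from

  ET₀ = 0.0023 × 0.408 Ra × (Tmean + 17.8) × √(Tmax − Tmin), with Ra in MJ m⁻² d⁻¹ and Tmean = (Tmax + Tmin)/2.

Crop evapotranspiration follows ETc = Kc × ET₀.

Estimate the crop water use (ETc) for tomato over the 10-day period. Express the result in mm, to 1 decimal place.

41.7 mm

Tmean = (28.3 + 22.3)/2 = 25.30 °C
0.408 Ra = 0.408 × 35.7 = 14.5656 mm/d equivalent
ET₀ = 0.0023 × 14.5656 × (25.30 + 17.8) × √6.0 = 0.0023 × 14.5656 × 43.10 × 2.4495 = 3.5368 mm/d
ETc = Kc × ET₀ = 1.18 × 3.5368 = 4.1734 mm/d
Over 10 days: 4.1734 × 10 = 41.734 mm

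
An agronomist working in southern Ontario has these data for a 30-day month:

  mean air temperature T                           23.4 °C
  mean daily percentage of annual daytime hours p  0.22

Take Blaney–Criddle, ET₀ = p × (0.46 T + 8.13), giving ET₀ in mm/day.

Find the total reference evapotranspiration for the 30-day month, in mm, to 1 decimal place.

124.7 mm

ET₀ = 0.22 × (0.46 × 23.4 + 8.13) = 0.22 × 18.894 = 4.1567 mm/d
Monthly total = 4.1567 × 30 = 124.701 mm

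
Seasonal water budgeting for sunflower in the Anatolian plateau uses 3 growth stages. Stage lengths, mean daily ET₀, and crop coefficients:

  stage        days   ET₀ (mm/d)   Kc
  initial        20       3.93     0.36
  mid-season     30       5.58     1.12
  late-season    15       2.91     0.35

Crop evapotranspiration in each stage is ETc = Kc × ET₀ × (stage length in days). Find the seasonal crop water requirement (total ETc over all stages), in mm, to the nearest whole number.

231 mm

initial: 0.36 × 3.93 × 20 = 28.30 mm
mid-season: 1.12 × 5.58 × 30 = 187.49 mm
late-season: 0.35 × 2.91 × 15 = 15.28 mm
Seasonal total = 231.07 mm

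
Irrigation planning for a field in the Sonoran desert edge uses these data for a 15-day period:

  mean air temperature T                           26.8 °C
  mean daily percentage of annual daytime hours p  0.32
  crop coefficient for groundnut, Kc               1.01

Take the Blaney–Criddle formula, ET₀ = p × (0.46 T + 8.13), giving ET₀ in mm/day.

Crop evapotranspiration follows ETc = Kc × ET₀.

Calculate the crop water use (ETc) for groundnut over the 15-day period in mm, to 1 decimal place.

ET₀ = 0.32 × (0.46 × 26.8 + 8.13) = 0.32 × 20.458 = 6.5466 mm/d
ETc = Kc × ET₀ = 1.01 × 6.5466 = 6.6121 mm/d
Over 15 days: 6.6121 × 15 = 99.182 mm

99.2 mm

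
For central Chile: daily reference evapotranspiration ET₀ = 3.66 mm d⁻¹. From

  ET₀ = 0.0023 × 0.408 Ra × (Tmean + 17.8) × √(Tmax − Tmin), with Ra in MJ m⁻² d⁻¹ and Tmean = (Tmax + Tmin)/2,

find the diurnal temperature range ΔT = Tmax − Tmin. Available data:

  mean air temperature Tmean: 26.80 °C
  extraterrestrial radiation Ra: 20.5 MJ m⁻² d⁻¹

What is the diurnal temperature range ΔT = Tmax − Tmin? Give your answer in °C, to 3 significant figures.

18.2 °C

√ΔT = ET₀ / [0.0023 × 0.408 × Ra × (Tmean+17.8)] = 3.66 / (0.0023 × 8.3640 × 44.60) = 4.2658
ΔT = 4.2658² = 18.197 °C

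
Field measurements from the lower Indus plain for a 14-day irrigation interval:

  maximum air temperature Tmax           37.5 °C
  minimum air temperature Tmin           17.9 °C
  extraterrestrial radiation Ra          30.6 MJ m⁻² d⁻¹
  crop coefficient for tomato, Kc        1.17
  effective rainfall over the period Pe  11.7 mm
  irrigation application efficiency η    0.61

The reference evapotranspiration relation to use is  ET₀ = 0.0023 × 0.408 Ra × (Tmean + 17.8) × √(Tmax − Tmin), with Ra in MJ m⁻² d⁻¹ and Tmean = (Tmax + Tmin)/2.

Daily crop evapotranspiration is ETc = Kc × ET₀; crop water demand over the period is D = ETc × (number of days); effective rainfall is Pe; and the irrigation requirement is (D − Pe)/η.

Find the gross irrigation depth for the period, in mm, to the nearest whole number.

136 mm

Tmean = (37.5 + 17.9)/2 = 27.70 °C
0.408 Ra = 0.408 × 30.6 = 12.4848 mm/d equivalent
ET₀ = 0.0023 × 12.4848 × (27.70 + 17.8) × √19.6 = 0.0023 × 12.4848 × 45.50 × 4.4272 = 5.7843 mm/d
ETc = Kc × ET₀ = 1.17 × 5.7843 = 6.7676 mm/d
Crop demand D = ETc × 14 d = 6.7676 × 14 = 94.746 mm
D − Pe = 94.746 − 11.7 = 83.046 mm
Gross irrigation = 83.046 / 0.61 = 136.141 mm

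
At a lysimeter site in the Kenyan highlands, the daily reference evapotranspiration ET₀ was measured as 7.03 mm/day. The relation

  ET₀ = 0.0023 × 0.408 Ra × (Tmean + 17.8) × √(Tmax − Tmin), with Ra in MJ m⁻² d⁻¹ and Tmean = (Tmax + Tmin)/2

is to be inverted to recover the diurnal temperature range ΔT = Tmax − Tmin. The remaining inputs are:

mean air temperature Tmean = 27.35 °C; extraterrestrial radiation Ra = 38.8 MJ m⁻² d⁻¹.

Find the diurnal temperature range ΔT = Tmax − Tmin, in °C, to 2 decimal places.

√ΔT = ET₀ / [0.0023 × 0.408 × Ra × (Tmean+17.8)] = 7.03 / (0.0023 × 15.8304 × 45.15) = 4.2764
ΔT = 4.2764² = 18.288 °C

18.29 °C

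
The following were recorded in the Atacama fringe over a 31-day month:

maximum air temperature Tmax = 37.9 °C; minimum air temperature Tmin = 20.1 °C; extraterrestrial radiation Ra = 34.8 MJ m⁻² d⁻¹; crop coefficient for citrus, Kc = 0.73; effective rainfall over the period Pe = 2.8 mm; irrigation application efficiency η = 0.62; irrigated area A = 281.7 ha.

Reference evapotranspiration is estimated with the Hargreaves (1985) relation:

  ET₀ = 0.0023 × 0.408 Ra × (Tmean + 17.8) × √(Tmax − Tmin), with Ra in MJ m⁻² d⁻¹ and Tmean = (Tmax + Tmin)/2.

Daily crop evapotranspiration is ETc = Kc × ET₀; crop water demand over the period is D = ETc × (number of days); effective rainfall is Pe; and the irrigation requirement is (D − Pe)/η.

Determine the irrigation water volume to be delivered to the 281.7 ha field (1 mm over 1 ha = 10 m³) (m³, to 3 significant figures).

650000 m³

Tmean = (37.9 + 20.1)/2 = 29.00 °C
0.408 Ra = 0.408 × 34.8 = 14.1984 mm/d equivalent
ET₀ = 0.0023 × 14.1984 × (29.00 + 17.8) × √17.8 = 0.0023 × 14.1984 × 46.80 × 4.2190 = 6.4480 mm/d
ETc = Kc × ET₀ = 0.73 × 6.4480 = 4.7070 mm/d
Crop demand D = ETc × 31 d = 4.7070 × 31 = 145.917 mm
D − Pe = 145.917 − 2.8 = 143.117 mm
Gross irrigation = 143.117 / 0.62 = 230.834 mm
Volume = 230.834 mm × 281.7 ha × 10 = 650259.4 m³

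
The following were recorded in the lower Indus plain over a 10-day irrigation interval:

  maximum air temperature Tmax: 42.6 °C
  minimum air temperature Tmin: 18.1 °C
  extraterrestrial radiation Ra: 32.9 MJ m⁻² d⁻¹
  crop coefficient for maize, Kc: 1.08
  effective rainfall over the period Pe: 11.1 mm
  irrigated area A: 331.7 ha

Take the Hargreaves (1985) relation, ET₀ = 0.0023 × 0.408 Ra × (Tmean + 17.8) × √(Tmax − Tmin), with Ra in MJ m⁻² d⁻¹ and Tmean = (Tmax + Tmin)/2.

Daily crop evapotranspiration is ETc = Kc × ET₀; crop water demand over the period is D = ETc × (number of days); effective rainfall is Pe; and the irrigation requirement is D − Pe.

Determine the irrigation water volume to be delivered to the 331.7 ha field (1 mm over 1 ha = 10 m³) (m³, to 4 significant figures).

226800 m³

Tmean = (42.6 + 18.1)/2 = 30.35 °C
0.408 Ra = 0.408 × 32.9 = 13.4232 mm/d equivalent
ET₀ = 0.0023 × 13.4232 × (30.35 + 17.8) × √24.5 = 0.0023 × 13.4232 × 48.15 × 4.9497 = 7.3580 mm/d
ETc = Kc × ET₀ = 1.08 × 7.3580 = 7.9466 mm/d
Crop demand D = ETc × 10 d = 7.9466 × 10 = 79.466 mm
D − Pe = 79.466 − 11.1 = 68.366 mm
Volume = 68.366 mm × 331.7 ha × 10 = 226770.0 m³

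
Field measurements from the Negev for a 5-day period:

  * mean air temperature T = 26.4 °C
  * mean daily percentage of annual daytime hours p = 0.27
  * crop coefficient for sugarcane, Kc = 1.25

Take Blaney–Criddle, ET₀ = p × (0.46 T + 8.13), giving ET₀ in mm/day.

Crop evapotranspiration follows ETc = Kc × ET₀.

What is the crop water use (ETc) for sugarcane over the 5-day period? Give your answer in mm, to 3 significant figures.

ET₀ = 0.27 × (0.46 × 26.4 + 8.13) = 0.27 × 20.274 = 5.4740 mm/d
ETc = Kc × ET₀ = 1.25 × 5.4740 = 6.8425 mm/d
Over 5 days: 6.8425 × 5 = 34.213 mm

34.2 mm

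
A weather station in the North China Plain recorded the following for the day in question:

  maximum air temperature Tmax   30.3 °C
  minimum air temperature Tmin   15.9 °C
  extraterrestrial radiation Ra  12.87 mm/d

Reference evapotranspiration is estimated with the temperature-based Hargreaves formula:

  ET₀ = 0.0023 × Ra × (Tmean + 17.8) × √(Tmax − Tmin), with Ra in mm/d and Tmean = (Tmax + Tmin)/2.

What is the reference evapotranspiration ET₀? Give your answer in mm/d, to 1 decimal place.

Tmean = (30.3 + 15.9)/2 = 23.10 °C
ET₀ = 0.0023 × 12.87 × (23.10 + 17.8) × √14.4 = 0.0023 × 12.87 × 40.90 × 3.7947 = 4.5942 mm/d

4.6 mm/d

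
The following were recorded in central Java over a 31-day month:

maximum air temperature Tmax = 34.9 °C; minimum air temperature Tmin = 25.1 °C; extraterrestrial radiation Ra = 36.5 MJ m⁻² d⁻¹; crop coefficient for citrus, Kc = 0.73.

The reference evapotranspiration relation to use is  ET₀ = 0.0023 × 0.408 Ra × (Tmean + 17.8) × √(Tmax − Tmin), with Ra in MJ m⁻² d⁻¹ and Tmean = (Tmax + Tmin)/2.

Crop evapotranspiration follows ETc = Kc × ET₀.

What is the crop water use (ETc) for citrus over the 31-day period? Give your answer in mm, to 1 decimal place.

116.0 mm

Tmean = (34.9 + 25.1)/2 = 30.00 °C
0.408 Ra = 0.408 × 36.5 = 14.8920 mm/d equivalent
ET₀ = 0.0023 × 14.8920 × (30.00 + 17.8) × √9.8 = 0.0023 × 14.8920 × 47.80 × 3.1305 = 5.1253 mm/d
ETc = Kc × ET₀ = 0.73 × 5.1253 = 3.7415 mm/d
Over 31 days: 3.7415 × 31 = 115.987 mm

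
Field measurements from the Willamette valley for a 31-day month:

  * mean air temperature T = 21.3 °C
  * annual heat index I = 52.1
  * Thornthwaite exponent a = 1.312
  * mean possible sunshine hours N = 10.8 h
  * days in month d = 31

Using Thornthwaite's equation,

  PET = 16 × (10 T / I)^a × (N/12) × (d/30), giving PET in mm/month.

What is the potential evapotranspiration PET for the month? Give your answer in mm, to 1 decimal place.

94.4 mm

10T/I = 10 × 21.3 / 52.1 = 4.0883
(10T/I)^a = 4.0883^1.312 = 6.3437
Uncorrected PET = 16 × 6.3437 = 101.499 mm
Correction = (N/12)(d/30) = (10.8/12)(31/30) = 0.9300
PET = 101.499 × 0.9300 = 94.394 mm/month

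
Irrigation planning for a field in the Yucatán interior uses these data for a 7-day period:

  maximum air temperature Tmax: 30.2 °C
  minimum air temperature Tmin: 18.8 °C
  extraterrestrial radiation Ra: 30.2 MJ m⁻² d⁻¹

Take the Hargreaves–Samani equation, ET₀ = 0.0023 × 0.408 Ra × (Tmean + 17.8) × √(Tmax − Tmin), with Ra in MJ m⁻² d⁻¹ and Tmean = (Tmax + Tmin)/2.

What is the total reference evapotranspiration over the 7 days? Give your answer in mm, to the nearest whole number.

Tmean = (30.2 + 18.8)/2 = 24.50 °C
0.408 Ra = 0.408 × 30.2 = 12.3216 mm/d equivalent
ET₀ = 0.0023 × 12.3216 × (24.50 + 17.8) × √11.4 = 0.0023 × 12.3216 × 42.30 × 3.3764 = 4.0475 mm/d
Over 7 days: 4.0475 × 7 = 28.333 mm

28 mm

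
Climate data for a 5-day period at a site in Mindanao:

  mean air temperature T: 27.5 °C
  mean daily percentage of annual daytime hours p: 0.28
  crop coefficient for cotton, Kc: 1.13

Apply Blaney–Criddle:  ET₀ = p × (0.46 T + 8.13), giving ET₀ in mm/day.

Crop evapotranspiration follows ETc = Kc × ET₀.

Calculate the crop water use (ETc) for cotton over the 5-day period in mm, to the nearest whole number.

ET₀ = 0.28 × (0.46 × 27.5 + 8.13) = 0.28 × 20.780 = 5.8184 mm/d
ETc = Kc × ET₀ = 1.13 × 5.8184 = 6.5748 mm/d
Over 5 days: 6.5748 × 5 = 32.874 mm

33 mm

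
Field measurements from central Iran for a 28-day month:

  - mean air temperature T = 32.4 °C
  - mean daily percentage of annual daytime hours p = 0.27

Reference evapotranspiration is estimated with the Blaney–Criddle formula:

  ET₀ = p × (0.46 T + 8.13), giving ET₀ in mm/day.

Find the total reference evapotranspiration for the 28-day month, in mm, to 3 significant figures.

174 mm

ET₀ = 0.27 × (0.46 × 32.4 + 8.13) = 0.27 × 23.034 = 6.2192 mm/d
Monthly total = 6.2192 × 28 = 174.138 mm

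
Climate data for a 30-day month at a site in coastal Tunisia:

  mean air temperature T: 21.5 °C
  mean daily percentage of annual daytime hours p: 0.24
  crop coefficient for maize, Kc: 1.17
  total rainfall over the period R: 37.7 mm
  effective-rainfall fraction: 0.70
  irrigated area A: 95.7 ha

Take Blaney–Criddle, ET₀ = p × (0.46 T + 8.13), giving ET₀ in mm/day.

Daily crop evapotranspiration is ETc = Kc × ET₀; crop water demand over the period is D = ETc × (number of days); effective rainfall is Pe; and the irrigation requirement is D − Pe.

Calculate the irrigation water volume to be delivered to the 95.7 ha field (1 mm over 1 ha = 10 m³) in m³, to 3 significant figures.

120000 m³

ET₀ = 0.24 × (0.46 × 21.5 + 8.13) = 0.24 × 18.020 = 4.3248 mm/d
ETc = Kc × ET₀ = 1.17 × 4.3248 = 5.0600 mm/d
Crop demand D = ETc × 30 d = 5.0600 × 30 = 151.800 mm
Pe = 0.70 × 37.7 = 26.390 mm
D − Pe = 151.800 − 26.390 = 125.410 mm
Volume = 125.410 mm × 95.7 ha × 10 = 120017.4 m³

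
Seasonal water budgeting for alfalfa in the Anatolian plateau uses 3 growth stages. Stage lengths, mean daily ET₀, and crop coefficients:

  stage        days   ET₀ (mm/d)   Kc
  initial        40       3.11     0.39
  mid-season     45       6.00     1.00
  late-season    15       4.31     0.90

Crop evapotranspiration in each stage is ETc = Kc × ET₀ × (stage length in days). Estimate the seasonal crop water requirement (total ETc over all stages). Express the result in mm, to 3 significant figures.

377 mm

initial: 0.39 × 3.11 × 40 = 48.52 mm
mid-season: 1.00 × 6.00 × 45 = 270.00 mm
late-season: 0.90 × 4.31 × 15 = 58.19 mm
Seasonal total = 376.71 mm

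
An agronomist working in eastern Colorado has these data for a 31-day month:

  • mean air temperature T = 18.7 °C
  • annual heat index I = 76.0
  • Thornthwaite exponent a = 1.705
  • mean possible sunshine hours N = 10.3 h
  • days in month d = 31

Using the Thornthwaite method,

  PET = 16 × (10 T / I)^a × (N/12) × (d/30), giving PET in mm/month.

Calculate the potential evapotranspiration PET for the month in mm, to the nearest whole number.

10T/I = 10 × 18.7 / 76.0 = 2.4605
(10T/I)^a = 2.4605^1.705 = 4.6419
Uncorrected PET = 16 × 4.6419 = 74.270 mm
Correction = (N/12)(d/30) = (10.3/12)(31/30) = 0.8869
PET = 74.270 × 0.8869 = 65.870 mm/month

66 mm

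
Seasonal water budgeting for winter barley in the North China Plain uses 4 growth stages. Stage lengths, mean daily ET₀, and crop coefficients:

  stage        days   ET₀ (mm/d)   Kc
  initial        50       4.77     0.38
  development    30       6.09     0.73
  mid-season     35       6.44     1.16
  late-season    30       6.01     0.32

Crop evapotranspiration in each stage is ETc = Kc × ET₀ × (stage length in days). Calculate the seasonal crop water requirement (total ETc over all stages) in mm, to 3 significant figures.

543 mm

initial: 0.38 × 4.77 × 50 = 90.63 mm
development: 0.73 × 6.09 × 30 = 133.37 mm
mid-season: 1.16 × 6.44 × 35 = 261.46 mm
late-season: 0.32 × 6.01 × 30 = 57.70 mm
Seasonal total = 543.16 mm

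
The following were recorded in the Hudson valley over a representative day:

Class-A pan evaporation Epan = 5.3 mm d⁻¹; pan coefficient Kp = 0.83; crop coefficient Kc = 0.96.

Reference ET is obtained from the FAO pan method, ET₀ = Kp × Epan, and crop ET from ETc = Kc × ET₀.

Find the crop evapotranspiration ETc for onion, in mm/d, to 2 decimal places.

ET₀ = 0.83 × 5.3 = 4.3990 mm/d
ETc = Kc × ET₀ = 0.96 × 4.3990 = 4.2230 mm/d

4.22 mm/d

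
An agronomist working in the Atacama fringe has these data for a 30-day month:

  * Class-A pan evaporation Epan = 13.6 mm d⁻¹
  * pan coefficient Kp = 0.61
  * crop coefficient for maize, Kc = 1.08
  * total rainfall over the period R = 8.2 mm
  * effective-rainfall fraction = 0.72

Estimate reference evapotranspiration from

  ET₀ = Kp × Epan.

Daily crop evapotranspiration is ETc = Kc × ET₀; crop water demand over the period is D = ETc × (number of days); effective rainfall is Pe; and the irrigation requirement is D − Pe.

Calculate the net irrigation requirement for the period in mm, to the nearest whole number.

263 mm

ET₀ = 0.61 × 13.6 = 8.2960 mm/d
ETc = Kc × ET₀ = 1.08 × 8.2960 = 8.9597 mm/d
Crop demand D = ETc × 30 d = 8.9597 × 30 = 268.791 mm
Pe = 0.72 × 8.2 = 5.904 mm
D − Pe = 268.791 − 5.904 = 262.887 mm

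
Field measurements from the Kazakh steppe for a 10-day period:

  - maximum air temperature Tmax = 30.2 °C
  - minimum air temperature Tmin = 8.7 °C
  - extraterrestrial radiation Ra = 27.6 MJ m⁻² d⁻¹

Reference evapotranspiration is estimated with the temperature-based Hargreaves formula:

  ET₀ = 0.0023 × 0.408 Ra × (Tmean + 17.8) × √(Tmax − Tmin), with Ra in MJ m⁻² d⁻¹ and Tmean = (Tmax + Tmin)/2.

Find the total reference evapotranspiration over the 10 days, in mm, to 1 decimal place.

Tmean = (30.2 + 8.7)/2 = 19.45 °C
0.408 Ra = 0.408 × 27.6 = 11.2608 mm/d equivalent
ET₀ = 0.0023 × 11.2608 × (19.45 + 17.8) × √21.5 = 0.0023 × 11.2608 × 37.25 × 4.6368 = 4.4734 mm/d
Over 10 days: 4.4734 × 10 = 44.734 mm

44.7 mm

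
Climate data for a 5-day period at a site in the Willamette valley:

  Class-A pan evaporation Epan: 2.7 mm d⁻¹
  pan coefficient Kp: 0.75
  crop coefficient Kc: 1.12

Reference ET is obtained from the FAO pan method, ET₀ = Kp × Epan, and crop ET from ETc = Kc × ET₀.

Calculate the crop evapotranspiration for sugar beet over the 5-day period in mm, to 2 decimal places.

ET₀ = 0.75 × 2.7 = 2.0250 mm/d
ETc = Kc × ET₀ = 1.12 × 2.0250 = 2.2680 mm/d
Over 5 days: 2.2680 × 5 = 11.340 mm

11.34 mm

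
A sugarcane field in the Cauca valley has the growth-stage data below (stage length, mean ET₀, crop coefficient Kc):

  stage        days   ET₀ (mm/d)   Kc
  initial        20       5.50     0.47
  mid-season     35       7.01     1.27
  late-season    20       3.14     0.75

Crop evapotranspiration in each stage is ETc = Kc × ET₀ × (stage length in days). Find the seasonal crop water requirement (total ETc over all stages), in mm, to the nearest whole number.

initial: 0.47 × 5.50 × 20 = 51.70 mm
mid-season: 1.27 × 7.01 × 35 = 311.59 mm
late-season: 0.75 × 3.14 × 20 = 47.10 mm
Seasonal total = 410.39 mm

410 mm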